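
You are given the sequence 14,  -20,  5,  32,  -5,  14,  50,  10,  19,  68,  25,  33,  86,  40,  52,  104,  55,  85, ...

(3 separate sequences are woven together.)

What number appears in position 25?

158

The terms cycle through 3 interleaved subsequences.
Stream A = 14, 32, 50, 68, 86, 104: arithmetic, step +18.
Stream B = -20, -5, 10, 25, 40, 55: adding 15 each time.
Stream C = 5, 14, 19, 33, 52, 85: each term equals the sum of the previous two.
Term 25 comes from stream A (its 9th entry): 158.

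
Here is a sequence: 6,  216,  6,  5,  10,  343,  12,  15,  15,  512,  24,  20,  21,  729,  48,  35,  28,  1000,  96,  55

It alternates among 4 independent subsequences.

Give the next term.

36

The terms cycle through 4 interleaved subsequences.
Stream A: 6, 10, 15, 21, 28 — triangular numbers starting at T_3.
Stream B: 216, 343, 512, 729, 1000 — consecutive cubes n³ from n = 6.
Stream C: 6, 12, 24, 48, 96 — multiplying by 2 each time.
Stream D: 5, 15, 20, 35, 55 — each term equals the sum of the previous two.
The 21st slot belongs to stream A; its 6th term is 36.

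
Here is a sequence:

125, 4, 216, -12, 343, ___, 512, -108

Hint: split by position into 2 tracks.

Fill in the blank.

36

Split by position mod 2 into 2 tracks.
Stream A: 125, 216, 343, 512 (perfect cubes starting at 5³).
Stream B: 4, -12, ?, -108 (geometric, ×-3 each step).
Stream B's pattern makes the blank 36.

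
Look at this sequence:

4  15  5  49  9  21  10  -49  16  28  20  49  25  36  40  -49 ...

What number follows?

Taking every 4th term gives 4 separate tracks.
Stream A: 4, 9, 16, 25 — the squares 2², 3², 4², ….
Stream B: 15, 21, 28, 36 — triangular numbers starting at T_5.
Stream C: 5, 10, 20, 40 — a geometric progression (common ratio 2).
Stream D: 49, -49, 49, -49 — alternating ±49.
Position 17 falls in stream A as its term 5, giving 36.

36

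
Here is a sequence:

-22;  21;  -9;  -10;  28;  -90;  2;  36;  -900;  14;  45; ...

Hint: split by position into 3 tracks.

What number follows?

-9000

Split by position mod 3 into 3 tracks.
Subsequence A: -22, -10, 2, 14 (linear: a_n = -34 + 12·n).
Subsequence B: 21, 28, 36, 45 (triangular numbers starting at T_6).
Subsequence C: -9, -90, -900 (geometric with ratio 10).
Position 12 falls in subsequence C as its term 4, giving -9000.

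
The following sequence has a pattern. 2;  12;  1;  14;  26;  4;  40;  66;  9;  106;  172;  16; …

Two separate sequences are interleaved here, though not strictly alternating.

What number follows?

Positions follow the repeating pattern AAB; grouping by letter gives 2 tracks.
Track A: 2, 12, 14, 26, 40, 66, 106, 172 (Fibonacci-style (each term is the sum of the two before it)).
Track B: 1, 4, 9, 16 (perfect squares starting at 1²).
Position 13 falls in track A as its term 9, giving 278.

278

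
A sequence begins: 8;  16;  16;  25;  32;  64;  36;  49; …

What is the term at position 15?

The slot pattern repeats as AABB (period 4), so there are 2 interleaved tracks.
Stream A = 8, 16, 32, 64: successive powers of 2.
Stream B = 16, 25, 36, 49: perfect squares starting at 4².
Term 15 comes from stream B (its 7th entry): 100.

100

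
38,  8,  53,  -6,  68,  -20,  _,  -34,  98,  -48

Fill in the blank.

The terms cycle through 2 interleaved subsequences.
Subsequence A is 38, 53, 68, ?, 98, which is arithmetic, step +15.
Subsequence B is 8, -6, -20, -34, -48, which is arithmetic with common difference −14.
Subsequence A's pattern makes the blank 83.

83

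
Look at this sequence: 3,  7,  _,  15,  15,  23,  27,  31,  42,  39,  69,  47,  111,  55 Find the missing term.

Odd-indexed and even-indexed terms follow separate rules.
Track A: 3, ?, 15, 27, 42, 69, 111 (a Fibonacci-like recurrence a_n = a_{n-1} + a_{n-2}).
Track B: 7, 15, 23, 31, 39, 47, 55 (linear: a_n = -1 + 8·n).
Track A's pattern makes the blank 12.

12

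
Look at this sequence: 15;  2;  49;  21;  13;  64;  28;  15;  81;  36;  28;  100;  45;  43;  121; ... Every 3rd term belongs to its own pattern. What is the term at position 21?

169

Taking every 3rd term gives 3 separate tracks.
Track A: 15, 21, 28, 36, 45. Triangular numbers n(n+1)/2 for n = 5, 6, ….
Track B: 2, 13, 15, 28, 43. Each term equals the sum of the previous two.
Track C: 49, 64, 81, 100, 121. Consecutive squares n² from n = 7.
The 21st slot belongs to track C; its 7th term is 169.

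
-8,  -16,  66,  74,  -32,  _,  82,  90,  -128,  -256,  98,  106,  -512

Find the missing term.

The slot pattern repeats as AABB (period 4), so there are 2 interleaved tracks.
Stream A: -8, -16, -32, ?, -128, -256, -512 (geometric with ratio 2).
Stream B: 66, 74, 82, 90, 98, 106 (adding 8 each time).
So the missing entry in stream A is -64.

-64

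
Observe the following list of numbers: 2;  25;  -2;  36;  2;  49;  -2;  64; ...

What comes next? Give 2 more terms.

2, 81

Taking every 2nd term gives 2 separate tracks.
Subsequence A = 2, -2, 2, -2: the oscillation 2·(−1)^(n+1).
Subsequence B = 25, 36, 49, 64: perfect squares starting at 5².
The 9th slot belongs to subsequence A; its 5th term is 2.
Term 10 comes from subsequence B (its 5th entry): 81.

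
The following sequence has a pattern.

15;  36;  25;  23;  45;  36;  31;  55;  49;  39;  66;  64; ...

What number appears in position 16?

The terms cycle through 3 interleaved subsequences.
Stream A: 15, 23, 31, 39 — linear: a_n = 7 + 8·n.
Stream B: 36, 45, 55, 66 — the triangular numbers T_8, T_9, ….
Stream C: 25, 36, 49, 64 — the squares 5², 6², 7², ….
Position 16 falls in stream A as its term 6, giving 55.

55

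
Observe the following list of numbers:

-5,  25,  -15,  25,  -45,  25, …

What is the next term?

-135

Positions 1, 3, 5, … form one subsequence and positions 2, 4, 6, … form another.
Track A: -5, -15, -45 — geometric, ×3 each step.
Track B: 25, 25, 25 — constant 25.
The 7th slot belongs to track A; its 4th term is -135.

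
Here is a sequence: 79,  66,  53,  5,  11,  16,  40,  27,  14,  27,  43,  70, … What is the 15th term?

-25

The slot pattern repeats as AAABBB (period 6), so there are 2 interleaved tracks.
Track A: 79, 66, 53, 40, 27, 14. Arithmetic with common difference −13.
Track B: 5, 11, 16, 27, 43, 70. Each term equals the sum of the previous two.
Position 15 falls in track A as its term 9, giving -25.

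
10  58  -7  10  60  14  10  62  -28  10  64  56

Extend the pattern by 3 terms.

10, 66, -112

Taking every 3rd term gives 3 separate tracks.
Track A: 10, 10, 10, 10. Always 10.
Track B: 58, 60, 62, 64. Adding 2 each time.
Track C: -7, 14, -28, 56. A geometric progression (common ratio -2).
Term 13 comes from track A (its 5th entry): 10.
Position 14 falls in track B as its term 5, giving 66.
Term 15 comes from track C (its 5th entry): -112.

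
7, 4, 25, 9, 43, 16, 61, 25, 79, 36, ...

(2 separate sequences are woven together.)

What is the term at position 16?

81

Taking every 2nd term gives 2 separate tracks.
Stream A = 7, 25, 43, 61, 79: linear: a_n = -11 + 18·n.
Stream B = 4, 9, 16, 25, 36: the squares 2², 3², 4², ….
The 16th slot belongs to stream B; its 8th term is 81.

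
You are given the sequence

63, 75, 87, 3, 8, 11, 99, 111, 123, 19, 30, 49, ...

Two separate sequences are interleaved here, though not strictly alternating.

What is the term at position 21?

195

The slot pattern repeats as AAABBB (period 6), so there are 2 interleaved tracks.
Track A: 63, 75, 87, 99, 111, 123 — arithmetic, step +12.
Track B: 3, 8, 11, 19, 30, 49 — Fibonacci-style (each term is the sum of the two before it).
The 21st slot belongs to track A; its 12th term is 195.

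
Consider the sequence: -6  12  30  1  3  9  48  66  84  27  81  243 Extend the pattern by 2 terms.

Positions follow the repeating pattern AAABBB; grouping by letter gives 2 tracks.
Subsequence A = -6, 12, 30, 48, 66, 84: arithmetic with common difference +18.
Subsequence B = 1, 3, 9, 27, 81, 243: successive powers of 3.
The 13th slot belongs to subsequence A; its 7th term is 102.
Position 14 falls in subsequence A as its term 8, giving 120.

102, 120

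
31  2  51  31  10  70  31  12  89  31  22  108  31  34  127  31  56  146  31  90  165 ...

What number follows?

Read the sequence 3 terms at a time; column i is its own pattern.
Track A is 31, 31, 31, 31, 31, 31, 31, which is constant 31.
Track B is 2, 10, 12, 22, 34, 56, 90, which is Fibonacci-style (each term is the sum of the two before it).
Track C is 51, 70, 89, 108, 127, 146, 165, which is linear: a_n = 32 + 19·n.
Position 22 falls in track A as its term 8, giving 31.

31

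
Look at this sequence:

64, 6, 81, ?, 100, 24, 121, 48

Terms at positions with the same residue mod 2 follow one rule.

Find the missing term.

12

The terms cycle through 2 interleaved subsequences.
Subsequence A: 64, 81, 100, 121 (the squares 8², 9², 10², …).
Subsequence B: 6, ?, 24, 48 (multiplying by 2 each time).
So the missing entry in subsequence B is 12.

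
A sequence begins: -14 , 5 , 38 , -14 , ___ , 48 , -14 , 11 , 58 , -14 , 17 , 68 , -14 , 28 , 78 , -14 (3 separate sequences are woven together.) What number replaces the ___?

Read the sequence 3 terms at a time; column i is its own pattern.
Track A is -14, -14, -14, -14, -14, -14, which is always -14.
Track B is 5, ?, 11, 17, 28, which is Fibonacci-style (each term is the sum of the two before it).
Track C is 38, 48, 58, 68, 78, which is arithmetic with common difference +10.
The gap is track B's term 2; the rule gives 6.

6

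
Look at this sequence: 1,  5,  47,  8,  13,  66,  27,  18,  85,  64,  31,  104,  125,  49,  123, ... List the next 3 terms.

Read the sequence 3 terms at a time; column i is its own pattern.
Subsequence A: 1, 8, 27, 64, 125 — perfect cubes starting at 1³.
Subsequence B: 5, 13, 18, 31, 49 — a Fibonacci-like recurrence a_n = a_{n-1} + a_{n-2}.
Subsequence C: 47, 66, 85, 104, 123 — arithmetic, step +19.
Position 16 → subsequence A, term 6 = 216.
Position 17 falls in subsequence B as its term 6, giving 80.
Position 18 falls in subsequence C as its term 6, giving 142.

216, 80, 142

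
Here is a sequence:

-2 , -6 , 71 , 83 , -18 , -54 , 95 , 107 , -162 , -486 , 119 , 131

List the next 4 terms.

-1458, -4374, 143, 155

Positions follow the repeating pattern AABB; grouping by letter gives 2 tracks.
Stream A: -2, -6, -18, -54, -162, -486 — geometric with ratio 3.
Stream B: 71, 83, 95, 107, 119, 131 — arithmetic with common difference +12.
The 13th slot belongs to stream A; its 7th term is -1458.
Position 14 → stream A, term 8 = -4374.
The 15th slot belongs to stream B; its 7th term is 143.
The 16th slot belongs to stream B; its 8th term is 155.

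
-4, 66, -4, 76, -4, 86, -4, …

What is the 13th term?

-4

Odd-indexed and even-indexed terms follow separate rules.
Stream A: -4, -4, -4, -4 (the constant sequence -4).
Stream B: 66, 76, 86 (arithmetic with common difference +10).
Term 13 comes from stream A (its 7th entry): -4.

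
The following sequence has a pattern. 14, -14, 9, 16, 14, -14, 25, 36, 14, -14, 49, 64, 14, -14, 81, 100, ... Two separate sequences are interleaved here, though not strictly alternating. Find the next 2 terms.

14, -14

Positions follow the repeating pattern AABB; grouping by letter gives 2 tracks.
Track A: 14, -14, 14, -14, 14, -14, 14, -14 — alternating ±14.
Track B: 9, 16, 25, 36, 49, 64, 81, 100 — perfect squares starting at 3².
The 17th slot belongs to track A; its 9th term is 14.
The 18th slot belongs to track A; its 10th term is -14.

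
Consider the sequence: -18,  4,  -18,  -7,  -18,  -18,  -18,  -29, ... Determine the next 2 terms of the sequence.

Taking every 2nd term gives 2 separate tracks.
Track A: -18, -18, -18, -18 (the constant sequence -18).
Track B: 4, -7, -18, -29 (arithmetic, step −11).
The 9th slot belongs to track A; its 5th term is -18.
Position 10 → track B, term 5 = -40.

-18, -40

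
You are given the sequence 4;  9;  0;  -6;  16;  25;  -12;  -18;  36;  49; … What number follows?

Positions follow the repeating pattern AABB; grouping by letter gives 2 tracks.
Track A is 4, 9, 16, 25, 36, 49, which is consecutive squares n² from n = 2.
Track B is 0, -6, -12, -18, which is arithmetic, step −6.
The 11th slot belongs to track B; its 5th term is -24.

-24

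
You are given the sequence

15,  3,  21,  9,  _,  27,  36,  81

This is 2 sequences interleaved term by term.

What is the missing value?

28

Positions 1, 3, 5, … form one subsequence and positions 2, 4, 6, … form another.
Subsequence A is 15, 21, ?, 36, which is triangular numbers n(n+1)/2 for n = 5, 6, ….
Subsequence B is 3, 9, 27, 81, which is successive powers of 3.
So the missing entry in subsequence A is 28.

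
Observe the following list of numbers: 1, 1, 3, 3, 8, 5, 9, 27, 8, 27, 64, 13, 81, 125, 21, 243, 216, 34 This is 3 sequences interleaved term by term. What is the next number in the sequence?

The terms cycle through 3 interleaved subsequences.
Track A: 1, 3, 9, 27, 81, 243. Powers 3^0, 3^1, 3^2, ….
Track B: 1, 8, 27, 64, 125, 216. Perfect cubes starting at 1³.
Track C: 3, 5, 8, 13, 21, 34. Fibonacci-style (each term is the sum of the two before it).
The 19th slot belongs to track A; its 7th term is 729.

729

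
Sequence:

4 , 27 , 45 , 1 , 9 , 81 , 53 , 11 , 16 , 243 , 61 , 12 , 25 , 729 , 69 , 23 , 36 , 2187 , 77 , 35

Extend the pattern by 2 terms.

Split by position mod 4: positions 1, 5, 9, … form one track, and each other residue class forms its own.
Track A is 4, 9, 16, 25, 36, which is the squares 2², 3², 4², ….
Track B is 27, 81, 243, 729, 2187, which is powers of 3.
Track C is 45, 53, 61, 69, 77, which is arithmetic, step +8.
Track D is 1, 11, 12, 23, 35, which is a Fibonacci-like recurrence a_n = a_{n-1} + a_{n-2}.
Term 21 comes from track A (its 6th entry): 49.
Position 22 falls in track B as its term 6, giving 6561.

49, 6561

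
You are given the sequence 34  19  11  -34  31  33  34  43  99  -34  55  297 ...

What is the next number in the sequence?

Taking every 3rd term gives 3 separate tracks.
Stream A is 34, -34, 34, -34, which is oscillating between 34 and -34.
Stream B is 19, 31, 43, 55, which is adding 12 each time.
Stream C is 11, 33, 99, 297, which is a geometric progression (common ratio 3).
Term 13 comes from stream A (its 5th entry): 34.

34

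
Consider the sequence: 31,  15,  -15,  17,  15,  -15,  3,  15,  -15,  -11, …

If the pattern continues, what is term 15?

Reading positions in blocks of 3 reveals the pattern ABB — 2 tracks woven together.
Track A: 31, 17, 3, -11 — linear: a_n = 45 − 14·n.
Track B: 15, -15, 15, -15, 15, -15 — the oscillation 15·(−1)^(n+1).
Position 15 → track B, term 10 = -15.

-15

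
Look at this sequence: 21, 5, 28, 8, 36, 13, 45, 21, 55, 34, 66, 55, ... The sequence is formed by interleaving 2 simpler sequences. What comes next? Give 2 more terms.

The terms cycle through 2 interleaved subsequences.
Stream A: 21, 28, 36, 45, 55, 66 (triangular numbers starting at T_6).
Stream B: 5, 8, 13, 21, 34, 55 (Fibonacci-style (each term is the sum of the two before it)).
The 13th slot belongs to stream A; its 7th term is 78.
Position 14 → stream B, term 7 = 89.

78, 89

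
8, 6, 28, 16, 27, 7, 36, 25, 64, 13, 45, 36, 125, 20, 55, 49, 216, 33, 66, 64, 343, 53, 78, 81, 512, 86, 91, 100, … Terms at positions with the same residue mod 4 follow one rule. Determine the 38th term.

The terms cycle through 4 interleaved subsequences.
Subsequence A: 8, 27, 64, 125, 216, 343, 512 — the cubes 2³, 3³, 4³, ….
Subsequence B: 6, 7, 13, 20, 33, 53, 86 — Fibonacci-style (each term is the sum of the two before it).
Subsequence C: 28, 36, 45, 55, 66, 78, 91 — triangular numbers starting at T_7.
Subsequence D: 16, 25, 36, 49, 64, 81, 100 — consecutive squares n² from n = 4.
Position 38 falls in subsequence B as its term 10, giving 364.

364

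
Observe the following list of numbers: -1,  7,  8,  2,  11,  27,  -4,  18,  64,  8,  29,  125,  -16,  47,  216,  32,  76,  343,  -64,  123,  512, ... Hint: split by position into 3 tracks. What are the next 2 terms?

Split by position mod 3 into 3 tracks.
Subsequence A = -1, 2, -4, 8, -16, 32, -64: a geometric progression (common ratio -2).
Subsequence B = 7, 11, 18, 29, 47, 76, 123: a Fibonacci-like recurrence a_n = a_{n-1} + a_{n-2}.
Subsequence C = 8, 27, 64, 125, 216, 343, 512: the cubes 2³, 3³, 4³, ….
The 22nd slot belongs to subsequence A; its 8th term is 128.
Position 23 falls in subsequence B as its term 8, giving 199.

128, 199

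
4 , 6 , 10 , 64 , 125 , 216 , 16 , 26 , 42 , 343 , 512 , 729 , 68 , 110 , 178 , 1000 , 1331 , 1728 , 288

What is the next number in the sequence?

466

The slot pattern repeats as AAABBB (period 6), so there are 2 interleaved tracks.
Subsequence A is 4, 6, 10, 16, 26, 42, 68, 110, 178, 288, which is a Fibonacci-like recurrence a_n = a_{n-1} + a_{n-2}.
Subsequence B is 64, 125, 216, 343, 512, 729, 1000, 1331, 1728, which is the cubes 4³, 5³, 6³, ….
Position 20 falls in subsequence A as its term 11, giving 466.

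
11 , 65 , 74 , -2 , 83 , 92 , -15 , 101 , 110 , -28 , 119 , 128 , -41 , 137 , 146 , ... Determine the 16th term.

Positions follow the repeating pattern ABB; grouping by letter gives 2 tracks.
Stream A: 11, -2, -15, -28, -41 (subtracting 13 each time).
Stream B: 65, 74, 83, 92, 101, 110, 119, 128, 137, 146 (arithmetic, step +9).
Position 16 → stream A, term 6 = -54.

-54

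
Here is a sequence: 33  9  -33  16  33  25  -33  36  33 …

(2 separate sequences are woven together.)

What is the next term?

49

Split by position mod 2 into 2 tracks.
Stream A: 33, -33, 33, -33, 33. Alternating ±33.
Stream B: 9, 16, 25, 36. Perfect squares starting at 3².
Position 10 → stream B, term 5 = 49.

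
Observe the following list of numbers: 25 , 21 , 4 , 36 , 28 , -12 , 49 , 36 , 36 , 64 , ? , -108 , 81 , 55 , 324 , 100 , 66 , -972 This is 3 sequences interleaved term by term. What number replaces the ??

Split by position mod 3 into 3 tracks.
Track A is 25, 36, 49, 64, 81, 100, which is the squares 5², 6², 7², ….
Track B is 21, 28, 36, ?, 55, 66, which is triangular numbers n(n+1)/2 for n = 6, 7, ….
Track C is 4, -12, 36, -108, 324, -972, which is a geometric progression (common ratio -3).
The gap is track B's term 4; the rule gives 45.

45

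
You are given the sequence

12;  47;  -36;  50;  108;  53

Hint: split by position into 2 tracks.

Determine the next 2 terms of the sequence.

Positions 1, 3, 5, … form one subsequence and positions 2, 4, 6, … form another.
Track A: 12, -36, 108. Geometric with ratio -3.
Track B: 47, 50, 53. Arithmetic with common difference +3.
Position 7 → track A, term 4 = -324.
The 8th slot belongs to track B; its 4th term is 56.

-324, 56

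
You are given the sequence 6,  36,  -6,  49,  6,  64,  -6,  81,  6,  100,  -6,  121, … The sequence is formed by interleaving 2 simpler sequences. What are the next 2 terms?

6, 144

Taking every 2nd term gives 2 separate tracks.
Track A = 6, -6, 6, -6, 6, -6: the oscillation 6·(−1)^(n+1).
Track B = 36, 49, 64, 81, 100, 121: consecutive squares n² from n = 6.
The 13th slot belongs to track A; its 7th term is 6.
Position 14 → track B, term 7 = 144.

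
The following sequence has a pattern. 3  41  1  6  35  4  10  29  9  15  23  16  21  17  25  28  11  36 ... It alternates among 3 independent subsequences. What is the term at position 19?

Split by position mod 3 into 3 tracks.
Stream A: 3, 6, 10, 15, 21, 28 — triangular numbers starting at T_2.
Stream B: 41, 35, 29, 23, 17, 11 — linear: a_n = 47 − 6·n.
Stream C: 1, 4, 9, 16, 25, 36 — the squares 1², 2², 3², ….
The 19th slot belongs to stream A; its 7th term is 36.

36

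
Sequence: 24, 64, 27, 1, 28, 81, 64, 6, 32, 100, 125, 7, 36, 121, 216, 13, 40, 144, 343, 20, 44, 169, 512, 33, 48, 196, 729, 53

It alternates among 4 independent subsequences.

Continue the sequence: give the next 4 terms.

52, 225, 1000, 86

Split by position mod 4 into 4 tracks.
Stream A: 24, 28, 32, 36, 40, 44, 48 (linear: a_n = 20 + 4·n).
Stream B: 64, 81, 100, 121, 144, 169, 196 (perfect squares starting at 8²).
Stream C: 27, 64, 125, 216, 343, 512, 729 (the cubes 3³, 4³, 5³, …).
Stream D: 1, 6, 7, 13, 20, 33, 53 (each term equals the sum of the previous two).
Position 29 falls in stream A as its term 8, giving 52.
Position 30 falls in stream B as its term 8, giving 225.
The 31st slot belongs to stream C; its 8th term is 1000.
The 32nd slot belongs to stream D; its 8th term is 86.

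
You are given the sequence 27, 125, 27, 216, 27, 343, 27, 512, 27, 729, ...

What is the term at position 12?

Positions 1, 3, 5, … form one subsequence and positions 2, 4, 6, … form another.
Track A: 27, 27, 27, 27, 27 — the constant sequence 27.
Track B: 125, 216, 343, 512, 729 — consecutive cubes n³ from n = 5.
Position 12 → track B, term 6 = 1000.

1000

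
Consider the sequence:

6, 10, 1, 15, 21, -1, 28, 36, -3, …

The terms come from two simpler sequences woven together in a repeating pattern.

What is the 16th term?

Reading positions in blocks of 3 reveals the pattern AAB — 2 tracks woven together.
Track A: 6, 10, 15, 21, 28, 36. Triangular numbers starting at T_3.
Track B: 1, -1, -3. Linear: a_n = 3 − 2·n.
Position 16 → track A, term 11 = 91.

91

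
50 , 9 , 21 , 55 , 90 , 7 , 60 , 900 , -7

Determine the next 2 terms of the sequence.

The terms cycle through 3 interleaved subsequences.
Track A is 50, 55, 60, which is arithmetic, step +5.
Track B is 9, 90, 900, which is a geometric progression (common ratio 10).
Track C is 21, 7, -7, which is arithmetic, step −14.
Position 10 falls in track A as its term 4, giving 65.
Position 11 falls in track B as its term 4, giving 9000.

65, 9000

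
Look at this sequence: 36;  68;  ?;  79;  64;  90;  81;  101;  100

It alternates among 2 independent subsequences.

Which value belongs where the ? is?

49

Taking every 2nd term gives 2 separate tracks.
Subsequence A: 36, ?, 64, 81, 100. Perfect squares starting at 6².
Subsequence B: 68, 79, 90, 101. Arithmetic with common difference +11.
So the missing entry in subsequence A is 49.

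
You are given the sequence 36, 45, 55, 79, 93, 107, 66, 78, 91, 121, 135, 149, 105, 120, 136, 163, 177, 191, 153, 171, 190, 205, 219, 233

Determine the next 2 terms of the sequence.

Positions follow the repeating pattern AAABBB; grouping by letter gives 2 tracks.
Track A is 36, 45, 55, 66, 78, 91, 105, 120, 136, 153, 171, 190, which is triangular numbers n(n+1)/2 for n = 8, 9, ….
Track B is 79, 93, 107, 121, 135, 149, 163, 177, 191, 205, 219, 233, which is linear: a_n = 65 + 14·n.
Position 25 falls in track A as its term 13, giving 210.
The 26th slot belongs to track A; its 14th term is 231.

210, 231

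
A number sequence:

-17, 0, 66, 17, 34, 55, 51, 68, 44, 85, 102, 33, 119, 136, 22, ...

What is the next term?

153

Positions follow the repeating pattern AAB; grouping by letter gives 2 tracks.
Track A: -17, 0, 17, 34, 51, 68, 85, 102, 119, 136 (arithmetic with common difference +17).
Track B: 66, 55, 44, 33, 22 (subtracting 11 each time).
Term 16 comes from track A (its 11th entry): 153.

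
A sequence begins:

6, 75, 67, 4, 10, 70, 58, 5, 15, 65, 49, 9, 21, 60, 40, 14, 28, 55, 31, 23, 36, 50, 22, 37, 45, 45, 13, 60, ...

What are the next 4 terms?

The terms cycle through 4 interleaved subsequences.
Track A is 6, 10, 15, 21, 28, 36, 45, which is the triangular numbers T_3, T_4, ….
Track B is 75, 70, 65, 60, 55, 50, 45, which is linear: a_n = 80 − 5·n.
Track C is 67, 58, 49, 40, 31, 22, 13, which is arithmetic, step −9.
Track D is 4, 5, 9, 14, 23, 37, 60, which is a Fibonacci-like recurrence a_n = a_{n-1} + a_{n-2}.
The 29th slot belongs to track A; its 8th term is 55.
The 30th slot belongs to track B; its 8th term is 40.
The 31st slot belongs to track C; its 8th term is 4.
Position 32 falls in track D as its term 8, giving 97.

55, 40, 4, 97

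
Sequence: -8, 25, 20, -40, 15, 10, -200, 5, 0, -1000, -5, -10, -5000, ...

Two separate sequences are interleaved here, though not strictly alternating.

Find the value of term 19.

-125000

Reading positions in blocks of 3 reveals the pattern ABB — 2 tracks woven together.
Track A: -8, -40, -200, -1000, -5000. A geometric progression (common ratio 5).
Track B: 25, 20, 15, 10, 5, 0, -5, -10. Arithmetic, step −5.
Term 19 comes from track A (its 7th entry): -125000.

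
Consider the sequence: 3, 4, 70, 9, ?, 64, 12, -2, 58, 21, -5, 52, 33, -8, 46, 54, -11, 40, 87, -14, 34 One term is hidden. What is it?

1

Taking every 3rd term gives 3 separate tracks.
Track A: 3, 9, 12, 21, 33, 54, 87 — Fibonacci-style (each term is the sum of the two before it).
Track B: 4, ?, -2, -5, -8, -11, -14 — arithmetic, step −3.
Track C: 70, 64, 58, 52, 46, 40, 34 — arithmetic with common difference −6.
The gap is track B's term 2; the rule gives 1.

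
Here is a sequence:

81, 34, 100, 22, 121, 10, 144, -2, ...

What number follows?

The terms cycle through 2 interleaved subsequences.
Subsequence A: 81, 100, 121, 144. Consecutive squares n² from n = 9.
Subsequence B: 34, 22, 10, -2. Linear: a_n = 46 − 12·n.
Position 9 falls in subsequence A as its term 5, giving 169.

169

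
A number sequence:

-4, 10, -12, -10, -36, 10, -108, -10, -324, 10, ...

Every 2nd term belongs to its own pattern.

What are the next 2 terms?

-972, -10

The terms cycle through 2 interleaved subsequences.
Stream A: -4, -12, -36, -108, -324. Multiplying by 3 each time.
Stream B: 10, -10, 10, -10, 10. Oscillating between 10 and -10.
The 11th slot belongs to stream A; its 6th term is -972.
Position 12 → stream B, term 6 = -10.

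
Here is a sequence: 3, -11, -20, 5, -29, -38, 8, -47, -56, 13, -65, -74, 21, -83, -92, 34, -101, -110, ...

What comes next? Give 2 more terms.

55, -119

The slot pattern repeats as ABB (period 3), so there are 2 interleaved tracks.
Track A is 3, 5, 8, 13, 21, 34, which is each term equals the sum of the previous two.
Track B is -11, -20, -29, -38, -47, -56, -65, -74, -83, -92, -101, -110, which is subtracting 9 each time.
Position 19 falls in track A as its term 7, giving 55.
Position 20 falls in track B as its term 13, giving -119.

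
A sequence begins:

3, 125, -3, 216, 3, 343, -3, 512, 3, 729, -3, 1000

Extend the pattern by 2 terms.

3, 1331

Positions 1, 3, 5, … form one subsequence and positions 2, 4, 6, … form another.
Track A: 3, -3, 3, -3, 3, -3 (alternating ±3).
Track B: 125, 216, 343, 512, 729, 1000 (consecutive cubes n³ from n = 5).
The 13th slot belongs to track A; its 7th term is 3.
Position 14 falls in track B as its term 7, giving 1331.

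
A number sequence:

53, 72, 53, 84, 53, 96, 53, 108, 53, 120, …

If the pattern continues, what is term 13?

Split by position mod 2 into 2 tracks.
Subsequence A: 53, 53, 53, 53, 53 — the constant sequence 53.
Subsequence B: 72, 84, 96, 108, 120 — arithmetic, step +12.
Term 13 comes from subsequence A (its 7th entry): 53.

53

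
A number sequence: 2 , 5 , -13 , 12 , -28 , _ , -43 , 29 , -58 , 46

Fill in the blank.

17

Odd-indexed and even-indexed terms follow separate rules.
Track A: 2, -13, -28, -43, -58 (subtracting 15 each time).
Track B: 5, 12, ?, 29, 46 (a Fibonacci-like recurrence a_n = a_{n-1} + a_{n-2}).
So the missing entry in track B is 17.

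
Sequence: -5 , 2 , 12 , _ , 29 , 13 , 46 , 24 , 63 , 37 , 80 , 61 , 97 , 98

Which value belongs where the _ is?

11

Split by position mod 2 into 2 tracks.
Stream A is -5, 12, 29, 46, 63, 80, 97, which is arithmetic with common difference +17.
Stream B is 2, ?, 13, 24, 37, 61, 98, which is a Fibonacci-like recurrence a_n = a_{n-1} + a_{n-2}.
So the missing entry in stream B is 11.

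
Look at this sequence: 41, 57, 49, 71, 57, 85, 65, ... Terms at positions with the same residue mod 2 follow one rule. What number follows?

99

Split by position mod 2 into 2 tracks.
Subsequence A: 41, 49, 57, 65. Adding 8 each time.
Subsequence B: 57, 71, 85. Linear: a_n = 43 + 14·n.
Position 8 → subsequence B, term 4 = 99.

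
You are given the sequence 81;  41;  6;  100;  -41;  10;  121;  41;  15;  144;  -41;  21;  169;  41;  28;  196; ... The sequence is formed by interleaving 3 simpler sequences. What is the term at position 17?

Read the sequence 3 terms at a time; column i is its own pattern.
Subsequence A: 81, 100, 121, 144, 169, 196 — perfect squares starting at 9².
Subsequence B: 41, -41, 41, -41, 41 — alternating ±41.
Subsequence C: 6, 10, 15, 21, 28 — triangular numbers n(n+1)/2 for n = 3, 4, ….
Position 17 falls in subsequence B as its term 6, giving -41.

-41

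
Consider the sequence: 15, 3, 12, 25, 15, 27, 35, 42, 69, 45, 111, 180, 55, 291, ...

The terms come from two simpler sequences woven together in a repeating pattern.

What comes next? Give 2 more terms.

Reading positions in blocks of 3 reveals the pattern ABB — 2 tracks woven together.
Stream A: 15, 25, 35, 45, 55. Adding 10 each time.
Stream B: 3, 12, 15, 27, 42, 69, 111, 180, 291. A Fibonacci-like recurrence a_n = a_{n-1} + a_{n-2}.
Position 15 falls in stream B as its term 10, giving 471.
Position 16 → stream A, term 6 = 65.

471, 65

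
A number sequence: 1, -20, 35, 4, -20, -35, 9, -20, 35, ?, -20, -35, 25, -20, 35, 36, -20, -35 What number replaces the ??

16

The terms cycle through 3 interleaved subsequences.
Subsequence A: 1, 4, 9, ?, 25, 36 (consecutive squares n² from n = 1).
Subsequence B: -20, -20, -20, -20, -20, -20 (always -20).
Subsequence C: 35, -35, 35, -35, 35, -35 (alternating ±35).
So the missing entry in subsequence A is 16.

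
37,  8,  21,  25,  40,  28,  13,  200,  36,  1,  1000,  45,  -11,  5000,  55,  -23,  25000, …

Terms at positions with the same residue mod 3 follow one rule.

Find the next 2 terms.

The terms cycle through 3 interleaved subsequences.
Stream A: 37, 25, 13, 1, -11, -23 — arithmetic, step −12.
Stream B: 8, 40, 200, 1000, 5000, 25000 — geometric, ×5 each step.
Stream C: 21, 28, 36, 45, 55 — triangular numbers starting at T_6.
Position 18 → stream C, term 6 = 66.
Term 19 comes from stream A (its 7th entry): -35.

66, -35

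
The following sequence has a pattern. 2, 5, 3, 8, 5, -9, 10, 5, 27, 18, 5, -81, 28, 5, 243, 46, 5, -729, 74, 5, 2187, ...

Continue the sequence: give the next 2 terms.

Read the sequence 3 terms at a time; column i is its own pattern.
Track A: 2, 8, 10, 18, 28, 46, 74 (each term equals the sum of the previous two).
Track B: 5, 5, 5, 5, 5, 5, 5 (constant 5).
Track C: 3, -9, 27, -81, 243, -729, 2187 (geometric, ×-3 each step).
The 22nd slot belongs to track A; its 8th term is 120.
Term 23 comes from track B (its 8th entry): 5.

120, 5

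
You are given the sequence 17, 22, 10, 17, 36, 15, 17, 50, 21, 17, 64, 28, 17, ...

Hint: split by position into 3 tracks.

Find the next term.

78

Split by position mod 3 into 3 tracks.
Subsequence A: 17, 17, 17, 17, 17 — the constant sequence 17.
Subsequence B: 22, 36, 50, 64 — linear: a_n = 8 + 14·n.
Subsequence C: 10, 15, 21, 28 — triangular numbers starting at T_4.
Position 14 falls in subsequence B as its term 5, giving 78.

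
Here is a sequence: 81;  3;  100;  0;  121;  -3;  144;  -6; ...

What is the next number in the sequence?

Odd-indexed and even-indexed terms follow separate rules.
Track A: 81, 100, 121, 144. The squares 9², 10², 11², ….
Track B: 3, 0, -3, -6. Subtracting 3 each time.
Position 9 falls in track A as its term 5, giving 169.

169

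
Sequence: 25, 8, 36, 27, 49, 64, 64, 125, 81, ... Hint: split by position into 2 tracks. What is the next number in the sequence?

Odd-indexed and even-indexed terms follow separate rules.
Subsequence A = 25, 36, 49, 64, 81: perfect squares starting at 5².
Subsequence B = 8, 27, 64, 125: perfect cubes starting at 2³.
Position 10 falls in subsequence B as its term 5, giving 216.

216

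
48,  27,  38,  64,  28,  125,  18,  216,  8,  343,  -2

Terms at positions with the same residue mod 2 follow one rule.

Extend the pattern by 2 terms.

Positions 1, 3, 5, … form one subsequence and positions 2, 4, 6, … form another.
Track A: 48, 38, 28, 18, 8, -2 (arithmetic, step −10).
Track B: 27, 64, 125, 216, 343 (consecutive cubes n³ from n = 3).
The 12th slot belongs to track B; its 6th term is 512.
The 13th slot belongs to track A; its 7th term is -12.

512, -12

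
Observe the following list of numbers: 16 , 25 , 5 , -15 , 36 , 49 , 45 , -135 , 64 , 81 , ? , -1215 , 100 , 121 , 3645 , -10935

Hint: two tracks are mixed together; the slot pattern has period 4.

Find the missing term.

The slot pattern repeats as AABB (period 4), so there are 2 interleaved tracks.
Track A: 16, 25, 36, 49, 64, 81, 100, 121 — the squares 4², 5², 6², ….
Track B: 5, -15, 45, -135, ?, -1215, 3645, -10935 — geometric, ×-3 each step.
So the missing entry in track B is 405.

405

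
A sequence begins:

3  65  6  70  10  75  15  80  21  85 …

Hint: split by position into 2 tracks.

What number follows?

Odd-indexed and even-indexed terms follow separate rules.
Subsequence A = 3, 6, 10, 15, 21: the triangular numbers T_2, T_3, ….
Subsequence B = 65, 70, 75, 80, 85: arithmetic with common difference +5.
The 11th slot belongs to subsequence A; its 6th term is 28.

28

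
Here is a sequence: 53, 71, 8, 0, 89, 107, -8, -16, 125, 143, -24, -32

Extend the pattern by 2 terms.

161, 179

Reading positions in blocks of 4 reveals the pattern AABB — 2 tracks woven together.
Track A: 53, 71, 89, 107, 125, 143. Arithmetic with common difference +18.
Track B: 8, 0, -8, -16, -24, -32. Subtracting 8 each time.
The 13th slot belongs to track A; its 7th term is 161.
The 14th slot belongs to track A; its 8th term is 179.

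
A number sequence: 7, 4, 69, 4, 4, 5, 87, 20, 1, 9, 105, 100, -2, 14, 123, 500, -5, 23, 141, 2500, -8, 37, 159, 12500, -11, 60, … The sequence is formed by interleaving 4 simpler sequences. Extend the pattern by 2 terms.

177, 62500

Split by position mod 4: positions 1, 5, 9, … form one track, and each other residue class forms its own.
Track A: 7, 4, 1, -2, -5, -8, -11. Subtracting 3 each time.
Track B: 4, 5, 9, 14, 23, 37, 60. Fibonacci-style (each term is the sum of the two before it).
Track C: 69, 87, 105, 123, 141, 159. Arithmetic with common difference +18.
Track D: 4, 20, 100, 500, 2500, 12500. Multiplying by 5 each time.
Position 27 → track C, term 7 = 177.
Position 28 falls in track D as its term 7, giving 62500.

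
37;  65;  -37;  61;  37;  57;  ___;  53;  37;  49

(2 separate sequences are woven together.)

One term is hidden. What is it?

-37

Positions 1, 3, 5, … form one subsequence and positions 2, 4, 6, … form another.
Subsequence A = 37, -37, 37, ?, 37: oscillating between 37 and -37.
Subsequence B = 65, 61, 57, 53, 49: arithmetic with common difference −4.
So the missing entry in subsequence A is -37.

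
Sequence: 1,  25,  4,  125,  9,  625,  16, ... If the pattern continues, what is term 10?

Odd-indexed and even-indexed terms follow separate rules.
Stream A: 1, 4, 9, 16 — the squares 1², 2², 3², ….
Stream B: 25, 125, 625 — powers of 5.
Position 10 → stream B, term 5 = 15625.

15625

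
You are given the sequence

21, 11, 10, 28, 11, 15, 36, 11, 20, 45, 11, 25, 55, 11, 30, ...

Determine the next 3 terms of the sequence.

Split by position mod 3: positions 1, 4, 7, … form one track, and each other residue class forms its own.
Subsequence A is 21, 28, 36, 45, 55, which is triangular numbers n(n+1)/2 for n = 6, 7, ….
Subsequence B is 11, 11, 11, 11, 11, which is the constant sequence 11.
Subsequence C is 10, 15, 20, 25, 30, which is linear: a_n = 5 + 5·n.
Term 16 comes from subsequence A (its 6th entry): 66.
Position 17 falls in subsequence B as its term 6, giving 11.
Term 18 comes from subsequence C (its 6th entry): 35.

66, 11, 35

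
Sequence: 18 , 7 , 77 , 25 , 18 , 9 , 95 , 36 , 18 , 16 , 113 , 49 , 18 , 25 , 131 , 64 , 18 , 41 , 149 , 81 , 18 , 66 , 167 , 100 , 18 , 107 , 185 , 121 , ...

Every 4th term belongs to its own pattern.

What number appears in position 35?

221

Read the sequence 4 terms at a time; column i is its own pattern.
Subsequence A is 18, 18, 18, 18, 18, 18, 18, which is constant 18.
Subsequence B is 7, 9, 16, 25, 41, 66, 107, which is Fibonacci-style (each term is the sum of the two before it).
Subsequence C is 77, 95, 113, 131, 149, 167, 185, which is adding 18 each time.
Subsequence D is 25, 36, 49, 64, 81, 100, 121, which is the squares 5², 6², 7², ….
Term 35 comes from subsequence C (its 9th entry): 221.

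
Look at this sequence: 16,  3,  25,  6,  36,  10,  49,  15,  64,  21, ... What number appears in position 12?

28

Split by position mod 2 into 2 tracks.
Track A: 16, 25, 36, 49, 64 — consecutive squares n² from n = 4.
Track B: 3, 6, 10, 15, 21 — the triangular numbers T_2, T_3, ….
Position 12 falls in track B as its term 6, giving 28.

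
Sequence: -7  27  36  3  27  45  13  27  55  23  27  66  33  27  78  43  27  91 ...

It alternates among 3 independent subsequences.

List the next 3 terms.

53, 27, 105

Split by position mod 3 into 3 tracks.
Track A is -7, 3, 13, 23, 33, 43, which is arithmetic with common difference +10.
Track B is 27, 27, 27, 27, 27, 27, which is always 27.
Track C is 36, 45, 55, 66, 78, 91, which is the triangular numbers T_8, T_9, ….
Term 19 comes from track A (its 7th entry): 53.
The 20th slot belongs to track B; its 7th term is 27.
Position 21 → track C, term 7 = 105.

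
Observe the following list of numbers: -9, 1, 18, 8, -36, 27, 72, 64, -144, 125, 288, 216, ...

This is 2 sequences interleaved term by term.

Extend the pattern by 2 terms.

-576, 343

Taking every 2nd term gives 2 separate tracks.
Subsequence A: -9, 18, -36, 72, -144, 288 (geometric, ×-2 each step).
Subsequence B: 1, 8, 27, 64, 125, 216 (the cubes 1³, 2³, 3³, …).
Term 13 comes from subsequence A (its 7th entry): -576.
Position 14 → subsequence B, term 7 = 343.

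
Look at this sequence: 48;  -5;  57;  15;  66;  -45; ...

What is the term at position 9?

84

The terms cycle through 2 interleaved subsequences.
Track A: 48, 57, 66 — arithmetic, step +9.
Track B: -5, 15, -45 — multiplying by -3 each time.
Position 9 falls in track A as its term 5, giving 84.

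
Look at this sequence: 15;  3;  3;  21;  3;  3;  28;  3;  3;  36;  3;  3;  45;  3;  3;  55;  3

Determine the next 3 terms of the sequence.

Positions follow the repeating pattern ABB; grouping by letter gives 2 tracks.
Subsequence A = 15, 21, 28, 36, 45, 55: triangular numbers n(n+1)/2 for n = 5, 6, ….
Subsequence B = 3, 3, 3, 3, 3, 3, 3, 3, 3, 3, 3: the constant sequence 3.
Term 18 comes from subsequence B (its 12th entry): 3.
Position 19 falls in subsequence A as its term 7, giving 66.
The 20th slot belongs to subsequence B; its 13th term is 3.

3, 66, 3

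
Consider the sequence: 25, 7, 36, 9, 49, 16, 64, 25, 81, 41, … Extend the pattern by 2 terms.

100, 66

Taking every 2nd term gives 2 separate tracks.
Stream A: 25, 36, 49, 64, 81 (the squares 5², 6², 7², …).
Stream B: 7, 9, 16, 25, 41 (each term equals the sum of the previous two).
Term 11 comes from stream A (its 6th entry): 100.
Position 12 → stream B, term 6 = 66.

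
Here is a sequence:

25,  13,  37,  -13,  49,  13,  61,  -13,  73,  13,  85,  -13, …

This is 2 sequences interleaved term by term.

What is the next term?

Positions 1, 3, 5, … form one subsequence and positions 2, 4, 6, … form another.
Subsequence A: 25, 37, 49, 61, 73, 85 (arithmetic with common difference +12).
Subsequence B: 13, -13, 13, -13, 13, -13 (oscillating between 13 and -13).
Position 13 falls in subsequence A as its term 7, giving 97.

97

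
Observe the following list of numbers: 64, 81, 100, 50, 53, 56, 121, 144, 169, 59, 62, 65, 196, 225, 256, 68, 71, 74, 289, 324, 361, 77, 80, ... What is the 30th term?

Positions follow the repeating pattern AAABBB; grouping by letter gives 2 tracks.
Stream A = 64, 81, 100, 121, 144, 169, 196, 225, 256, 289, 324, 361: perfect squares starting at 8².
Stream B = 50, 53, 56, 59, 62, 65, 68, 71, 74, 77, 80: arithmetic with common difference +3.
Term 30 comes from stream B (its 15th entry): 92.

92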